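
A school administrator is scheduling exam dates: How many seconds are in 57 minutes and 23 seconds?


Minutes: 57
Seconds: 23
Convert minutes to seconds: 57 x 60 = 3420
Add remaining seconds: 3420 + 23 = 3443

3443


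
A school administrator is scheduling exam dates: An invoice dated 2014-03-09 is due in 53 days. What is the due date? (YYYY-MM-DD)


Start: 2014-03-09
Adding 53 days
Days remaining in March: 22
After March: 31 days still to add
April 2014: 30 days, 1 remaining
May 2014 has 31 days, need 1
Result: 2014-05-01

2014-05-01


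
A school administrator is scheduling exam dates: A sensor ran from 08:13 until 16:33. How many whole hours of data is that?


Start: 08:13
End: 16:33
Hour difference: 16 - 8 = 8 hours
Minute difference: 33 - 13 = 20 minutes
Total minutes: 500
Complete hours: 500 / 60 = 8 (remainder 20)

8


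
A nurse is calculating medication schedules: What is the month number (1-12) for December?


Calendar month order:
11. November
12. December <--
December is month number 12

12


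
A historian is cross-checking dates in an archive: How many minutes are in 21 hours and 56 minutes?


Hours: 21
Minutes: 56
Convert hours to minutes: 21 x 60 = 1260
Add remaining minutes: 1260 + 56 = 1316

1316


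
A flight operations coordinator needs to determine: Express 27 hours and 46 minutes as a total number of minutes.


Hours: 27
Extra minutes: 46
Minutes per hour: 60
Hours to minutes: 27 x 60 = 1620
Total: 1620 + 46 = 1666

1666


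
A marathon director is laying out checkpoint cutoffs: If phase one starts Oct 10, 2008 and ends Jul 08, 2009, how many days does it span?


Start date: 2008-10-10
End date: 2009-07-08
Oct 2008: +22 days
Nov 2008: +30 days
Dec 2008: +31 days
... (7 more months)
Total: 271 days

271


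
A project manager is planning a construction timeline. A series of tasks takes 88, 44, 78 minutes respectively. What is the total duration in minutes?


Durations: 88, 44, 78
Running sum: 88
+ 44 = 132
+ 78 = 210
Total duration: 210 minutes
That is 3 hours and 30 minutes

210


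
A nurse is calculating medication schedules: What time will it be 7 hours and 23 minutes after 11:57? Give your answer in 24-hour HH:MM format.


Start time: 11:57
Adding: 7 hours 23 minutes
Minutes: 57 + 23 = 80
Minute overflow: 80 >= 60, so carry 1 hour, minutes = 20
Hours: 11 + 7 + 1 = 19
Result: 19:20

19:20


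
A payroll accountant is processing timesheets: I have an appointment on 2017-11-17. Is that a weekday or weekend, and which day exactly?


Date: 2017-11-17
January 1, 2017 is a Sunday
Day of year: 321
Offset from Jan 1: 320 days
320 mod 7 = 5
Result: Friday

Friday


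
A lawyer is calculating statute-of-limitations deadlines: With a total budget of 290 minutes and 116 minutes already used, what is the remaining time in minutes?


Total budget: 290 minutes
Time used: 116 minutes
Remaining: 290 - 116 = 174 minutes
Percent used: 40.0%
Percent remaining: 60.0%

174


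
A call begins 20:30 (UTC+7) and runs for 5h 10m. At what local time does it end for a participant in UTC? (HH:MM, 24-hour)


Start: 20:30 in UTC+7
Step 1 - add duration:
  minutes: 30 + 10 = 40
  hours: 20 + 5 + 0 = 25
  end in UTC+7: 01:40
Step 2 - convert UTC+7 -> UTC:
  offset difference: 0 - (7) = -7 hours
  1 + (-7) = -6 -> mod 24 = 18
Result: 18:40 in UTC

18:40


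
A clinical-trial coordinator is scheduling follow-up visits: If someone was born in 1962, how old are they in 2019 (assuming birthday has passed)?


Birth year: 1962
Current year: 2019
Age = current year - birth year
Age = 2019 - 1962 = 57

57


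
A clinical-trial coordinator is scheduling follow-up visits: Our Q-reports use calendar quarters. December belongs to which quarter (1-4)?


Month: December (month 12)
Q1: January-March (months 1-3)
Q2: April-June (months 4-6)
Q3: July-September (months 7-9)
Q4: October-December (months 10-12)
Month 12 falls in Q4

4


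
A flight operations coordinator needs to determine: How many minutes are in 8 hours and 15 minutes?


Hours: 8
Extra minutes: 15
Minutes per hour: 60
Hours to minutes: 8 x 60 = 480
Total: 480 + 15 = 495

495


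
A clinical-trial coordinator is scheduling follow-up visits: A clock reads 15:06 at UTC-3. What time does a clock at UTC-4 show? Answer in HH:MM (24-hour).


Local time: 15:06 at UTC-3 (offset -3h)
Target zone: UTC-4 (offset -4h)
Difference: -4 - (-3) = -1 hours
Calculation: 15 + (-1) = 14
Result: 14:06

14:06


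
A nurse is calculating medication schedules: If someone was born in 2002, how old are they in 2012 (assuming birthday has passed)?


Birth year: 2002
Current year: 2012
Age = current year - birth year
Age = 2012 - 2002 = 10

10


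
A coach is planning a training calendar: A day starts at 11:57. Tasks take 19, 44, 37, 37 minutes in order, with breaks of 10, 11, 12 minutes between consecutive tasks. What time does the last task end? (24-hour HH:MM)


Start: 11:57 = 717 min from midnight
  after task 1 (19 min): 12:16
  after break (10 min): 12:26
  after task 2 (44 min): 13:10
  after break (11 min): 13:21
  after task 3 (37 min): 13:58
  after break (12 min): 14:10
  after task 4 (37 min): 14:47
Total elapsed: 170 minutes
End time: 14:47

14:47


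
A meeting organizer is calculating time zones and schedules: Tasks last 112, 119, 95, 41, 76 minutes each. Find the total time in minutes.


Durations: 112, 119, 95, 41, 76
Running sum: 112
+ 119 = 231
+ 95 = 326
+ 41 = 367
+ 76 = 443
Total duration: 443 minutes
That is 7 hours and 23 minutes

443


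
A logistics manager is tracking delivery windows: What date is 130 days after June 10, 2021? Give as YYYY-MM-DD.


Start: 2021-06-10
Adding 130 days
Days remaining in June: 20
After June: 110 days still to add
July 2021: 31 days, 79 remaining
August 2021: 31 days, 48 remaining
September 2021: 30 days, 18 remaining
October 2021 has 31 days, need 18
Result: 2021-10-18

2021-10-18


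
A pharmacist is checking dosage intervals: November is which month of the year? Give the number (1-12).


Calendar month order:
10. October
11. November <--
12. December
November is month number 11

11


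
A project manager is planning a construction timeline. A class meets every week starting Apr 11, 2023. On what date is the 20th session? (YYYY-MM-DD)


First occurrence: 2023-04-11 (occurrence 1)
Each occurrence is 7 days after the previous.
Occurrence 20 is 19 weeks after the first.
19 weeks = 133 days
2023-04-11 + 133 days = 2023-08-22

2023-08-22


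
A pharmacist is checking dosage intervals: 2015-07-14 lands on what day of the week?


Date: 2015-07-14
January 1, 2015 is a Thursday
Day of year: 195
Offset from Jan 1: 194 days
194 mod 7 = 5
Result: Tuesday

Tuesday


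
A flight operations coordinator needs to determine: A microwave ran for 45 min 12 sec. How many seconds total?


Minutes: 45
Extra seconds: 12
Seconds per minute: 60
Minutes to seconds: 45 x 60 = 2700
Total: 2700 + 12 = 2712

2712


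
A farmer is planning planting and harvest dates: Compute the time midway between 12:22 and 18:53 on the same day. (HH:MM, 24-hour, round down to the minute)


Start time: 12:22 = 742 minutes from midnight
End time: 18:53 = 1133 minutes from midnight
Sum: 742 + 1133 = 1875
Midpoint: 1875 / 2 = 937 minutes
Convert: 937 / 60 = 15 hours, 37 minutes
Result: 15:37

15:37


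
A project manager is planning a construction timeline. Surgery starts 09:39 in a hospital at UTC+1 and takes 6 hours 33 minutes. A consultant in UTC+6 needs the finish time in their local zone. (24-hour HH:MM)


Start: 09:39 in UTC+1
Step 1 - add duration:
  minutes: 39 + 33 = 72 (carry 1h)
  hours: 9 + 6 + 1 = 16
  end in UTC+1: 16:12
Step 2 - convert UTC+1 -> UTC+6:
  offset difference: 6 - (1) = 5 hours
  16 + (5) = 21 -> mod 24 = 21
Result: 21:12 in UTC+6

21:12


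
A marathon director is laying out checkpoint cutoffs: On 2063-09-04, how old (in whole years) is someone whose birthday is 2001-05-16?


Birth: 2001-05-16
Reference: 2063-09-04
Year difference: 2063 - 2001 = 62
Has birthday (05-16) occurred by 09-04? Yes
Age in full years: 62

62


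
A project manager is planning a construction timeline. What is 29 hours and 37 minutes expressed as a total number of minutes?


Hours: 29
Minutes: 37
Convert hours to minutes: 29 x 60 = 1740
Add remaining minutes: 1740 + 37 = 1777

1777


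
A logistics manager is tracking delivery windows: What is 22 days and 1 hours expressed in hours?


Days: 22
Extra hours: 1
Hours per day: 24
Days to hours: 22 x 24 = 528
Total: 528 + 1 = 529

529


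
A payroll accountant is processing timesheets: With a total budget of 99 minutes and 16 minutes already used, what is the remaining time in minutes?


Total budget: 99 minutes
Time used: 16 minutes
Remaining: 99 - 16 = 83 minutes
Percent used: 16.2%
Percent remaining: 83.8%

83


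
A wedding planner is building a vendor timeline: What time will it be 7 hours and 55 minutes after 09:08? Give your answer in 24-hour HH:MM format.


Start time: 09:08
Adding: 7 hours 55 minutes
Minutes: 8 + 55 = 63
Minute overflow: 63 >= 60, so carry 1 hour, minutes = 3
Hours: 9 + 7 + 1 = 17
Result: 17:03

17:03


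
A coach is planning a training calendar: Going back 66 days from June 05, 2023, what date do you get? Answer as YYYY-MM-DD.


Start: 2023-06-05
Subtracting 66 days
Days already passed in June: 5
After going back through June: 61 more days to subtract
May 2023: 31 days, 30 remaining
April 2023 has 30 days, need 30
Result: 2023-03-31

2023-03-31


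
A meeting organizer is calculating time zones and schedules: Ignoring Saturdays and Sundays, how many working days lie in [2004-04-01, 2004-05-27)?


Start: 2004-04-01 (Thursday)
End (exclusive): 2004-05-27 (Thursday)
Total calendar days: 56
Full weeks: 56 // 7 = 8 -> 40 weekdays
Remaining 0 days starting on Thursday:
Total business days: 40 + 0 = 40

40


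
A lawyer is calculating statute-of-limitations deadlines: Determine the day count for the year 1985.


Year: 1985
Check leap year rules:
Divisible by 4? No
1985 is not a leap year
Days: 365

365


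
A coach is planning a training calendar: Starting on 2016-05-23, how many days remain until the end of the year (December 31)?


Start: May 23, 2016
End: December 31, 2016
Days left in May: 8
June: 30
July: 31
August: 31
September: 30
... plus remaining months
Sum of remaining months: 214
Total: 8 + 214 = 222

222


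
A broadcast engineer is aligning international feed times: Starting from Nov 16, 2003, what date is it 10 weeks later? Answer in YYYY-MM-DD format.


Start: 2003-11-16
Weeks to add: 10
Convert to days: 10 x 7 = 70 days
Add 70 days to 2003-11-16
Result: 2004-01-25

2004-01-25


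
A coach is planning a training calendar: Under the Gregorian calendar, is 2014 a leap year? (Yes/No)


Year: 2014
Divisible by 4? 2014 / 4 = 503.5 -> No
Not divisible by 4, so NOT a leap year

No


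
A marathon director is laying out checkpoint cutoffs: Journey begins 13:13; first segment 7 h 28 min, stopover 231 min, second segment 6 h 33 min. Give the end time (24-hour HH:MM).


Depart: 13:13
Leg 1: +448 min -> 20:41
Layover: +231 min -> 00:32
Leg 2: +393 min -> 07:05
Total travel: 1072 minutes = 17h 52m
Arrival: 07:05

07:05


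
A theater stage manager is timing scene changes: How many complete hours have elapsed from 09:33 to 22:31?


Start: 09:33
End: 22:31
Hour difference: 22 - 9 = 13 hours
Minute difference: 31 - 33 = -2 minutes
Total minutes: 778
Complete hours: 778 / 60 = 12 (remainder 58)

12


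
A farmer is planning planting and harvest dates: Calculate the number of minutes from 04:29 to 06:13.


Start time: 04:29 = 269 minutes from midnight
End time: 06:13 = 373 minutes from midnight
Difference: 373 - 269 = 104 minutes
That is 1 hours and 44 minutes

104


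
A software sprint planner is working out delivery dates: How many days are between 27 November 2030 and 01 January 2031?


Start date: 2030-11-27
End date: 2031-01-01
Nov 2030: +4 days
Dec 2030: +31 days
Total: 35 days

35


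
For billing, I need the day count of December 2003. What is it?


Month: December
Year: 2003
December is a 31-day month
Total: 31 days

31


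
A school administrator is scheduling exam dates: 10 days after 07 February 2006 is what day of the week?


Start: 2006-02-07 (Tuesday)
Step 1 - find target date: add 10 days
  2006-02-07 + 10 days = 2006-02-17
Step 2 - day of week:
  10 mod 7 = 3
  Tuesday + 3 days -> Friday
Result: Friday (2006-02-17)

Friday


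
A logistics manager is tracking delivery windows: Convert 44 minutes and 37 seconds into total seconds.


Minutes: 44
Seconds: 37
Convert minutes to seconds: 44 x 60 = 2640
Add remaining seconds: 2640 + 37 = 2677

2677


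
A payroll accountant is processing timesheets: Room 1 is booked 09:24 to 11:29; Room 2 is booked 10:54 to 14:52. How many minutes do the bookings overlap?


Interval A: [564, 689] minutes from midnight
Interval B: [654, 892] minutes from midnight
Overlap start = max(564, 654) = 654
Overlap end = min(689, 892) = 689
Overlap = 689 - 654 = 35 minutes

35


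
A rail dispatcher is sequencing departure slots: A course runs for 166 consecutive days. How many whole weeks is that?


Total days: 166
Days per week: 7
Division: 166 / 7 = 23 remainder 5
Complete weeks: 23
Remaining days: 5

23


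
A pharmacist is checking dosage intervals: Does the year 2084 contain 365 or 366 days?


Year: 2084
Check leap year rules:
Divisible by 4? Yes
Divisible by 100? No
2084 is a leap year
Days: 366

366


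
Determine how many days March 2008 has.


Month: March
Year: 2008
March is a 31-day month
Total: 31 days

31


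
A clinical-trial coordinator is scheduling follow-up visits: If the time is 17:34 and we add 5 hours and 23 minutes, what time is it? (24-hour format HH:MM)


Start time: 17:34
Adding: 5 hours 23 minutes
Minutes: 34 + 23 = 57
Hours: 17 + 5 + 0 = 22
Result: 22:57

22:57


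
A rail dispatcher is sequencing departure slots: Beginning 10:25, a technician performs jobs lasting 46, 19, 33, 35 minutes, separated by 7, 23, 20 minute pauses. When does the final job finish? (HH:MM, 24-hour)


Start: 10:25 = 625 min from midnight
  after task 1 (46 min): 11:11
  after break (7 min): 11:18
  after task 2 (19 min): 11:37
  after break (23 min): 12:00
  after task 3 (33 min): 12:33
  after break (20 min): 12:53
  after task 4 (35 min): 13:28
Total elapsed: 183 minutes
End time: 13:28

13:28


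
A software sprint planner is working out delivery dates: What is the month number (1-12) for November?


Calendar month order:
10. October
11. November <--
12. December
November is month number 11

11


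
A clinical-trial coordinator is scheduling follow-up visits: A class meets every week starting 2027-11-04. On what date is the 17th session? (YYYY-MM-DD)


First occurrence: 2027-11-04 (occurrence 1)
Each occurrence is 7 days after the previous.
Occurrence 17 is 16 weeks after the first.
16 weeks = 112 days
2027-11-04 + 112 days = 2028-02-24

2028-02-24


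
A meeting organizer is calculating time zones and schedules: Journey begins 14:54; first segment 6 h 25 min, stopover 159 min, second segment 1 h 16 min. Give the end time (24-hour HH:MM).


Depart: 14:54
Leg 1: +385 min -> 21:19
Layover: +159 min -> 23:58
Leg 2: +76 min -> 01:14
Total travel: 620 minutes = 10h 20m
Arrival: 01:14

01:14


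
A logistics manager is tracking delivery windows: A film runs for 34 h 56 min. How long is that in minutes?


Hours: 34
Minutes: 56
Convert hours to minutes: 34 x 60 = 2040
Add remaining minutes: 2040 + 56 = 2096

2096


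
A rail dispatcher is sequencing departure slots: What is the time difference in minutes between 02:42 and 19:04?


Start time: 02:42 = 162 minutes from midnight
End time: 19:04 = 1144 minutes from midnight
Difference: 1144 - 162 = 982 minutes
That is 16 hours and 22 minutes

982


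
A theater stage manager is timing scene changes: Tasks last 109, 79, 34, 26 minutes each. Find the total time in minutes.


Durations: 109, 79, 34, 26
Running sum: 109
+ 79 = 188
+ 34 = 222
+ 26 = 248
Total duration: 248 minutes
That is 4 hours and 8 minutes

248


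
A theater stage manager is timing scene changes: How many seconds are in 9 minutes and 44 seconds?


Minutes: 9
Seconds: 44
Convert minutes to seconds: 9 x 60 = 540
Add remaining seconds: 540 + 44 = 584

584


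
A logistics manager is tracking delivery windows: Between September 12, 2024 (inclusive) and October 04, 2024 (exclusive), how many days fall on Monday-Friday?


Start: 2024-09-12 (Thursday)
End (exclusive): 2024-10-04 (Friday)
Total calendar days: 22
Full weeks: 22 // 7 = 3 -> 15 weekdays
Remaining 1 days starting on Thursday:
  Thu(w) -> 1 weekdays
Total business days: 15 + 1 = 16

16


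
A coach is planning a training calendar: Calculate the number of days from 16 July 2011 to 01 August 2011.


Start date: 2011-07-16
End date: 2011-08-01
Jul 2011: +16 days
Total: 16 days

16


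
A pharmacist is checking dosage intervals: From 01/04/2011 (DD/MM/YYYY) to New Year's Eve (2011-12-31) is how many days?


Start: April 01, 2011
End: December 31, 2011
Days left in April: 29
May: 31
June: 30
July: 31
August: 31
... plus remaining months
Sum of remaining months: 245
Total: 29 + 245 = 274

274


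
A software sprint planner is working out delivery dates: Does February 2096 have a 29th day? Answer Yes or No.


Year: 2096
Divisible by 4? 2096 / 4 = 524.0 -> Yes
Divisible by 100? 2096 / 100 = 20.96 -> No
Divisible by 4 but not 100, so it IS a leap year

Yes


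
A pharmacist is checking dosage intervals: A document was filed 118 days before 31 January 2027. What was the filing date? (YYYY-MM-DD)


Start: 2027-01-31
Subtracting 118 days
Days already passed in January: 31
After going back through January: 87 more days to subtract
December 2026: 31 days, 56 remaining
November 2026: 30 days, 26 remaining
October 2026 has 31 days, need 26
Result: 2026-10-05

2026-10-05


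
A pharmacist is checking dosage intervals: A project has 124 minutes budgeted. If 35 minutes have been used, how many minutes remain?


Total budget: 124 minutes
Time used: 35 minutes
Remaining: 124 - 35 = 89 minutes
Percent used: 28.2%
Percent remaining: 71.8%

89


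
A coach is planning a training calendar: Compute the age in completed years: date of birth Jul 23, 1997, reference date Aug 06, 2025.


Birth: 1997-07-23
Reference: 2025-08-06
Year difference: 2025 - 1997 = 28
Has birthday (07-23) occurred by 08-06? Yes
Age in full years: 28

28


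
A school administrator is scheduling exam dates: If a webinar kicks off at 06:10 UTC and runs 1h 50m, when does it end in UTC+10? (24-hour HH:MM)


Start: 06:10 in UTC
Step 1 - add duration:
  minutes: 10 + 50 = 60 (carry 1h)
  hours: 6 + 1 + 1 = 8
  end in UTC: 08:00
Step 2 - convert UTC -> UTC+10:
  offset difference: 10 - (0) = 10 hours
  8 + (10) = 18 -> mod 24 = 18
Result: 18:00 in UTC+10

18:00


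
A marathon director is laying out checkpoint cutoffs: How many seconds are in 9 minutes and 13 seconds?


Minutes: 9
Extra seconds: 13
Seconds per minute: 60
Minutes to seconds: 9 x 60 = 540
Total: 540 + 13 = 553

553


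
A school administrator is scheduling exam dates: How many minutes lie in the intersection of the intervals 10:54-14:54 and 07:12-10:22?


Interval A: [654, 894] minutes from midnight
Interval B: [432, 622] minutes from midnight
Overlap start = max(654, 432) = 654
Overlap end = min(894, 622) = 622
End <= start, so the intervals do not overlap: 0 minutes

0


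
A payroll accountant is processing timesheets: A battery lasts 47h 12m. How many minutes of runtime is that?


Hours: 47
Extra minutes: 12
Minutes per hour: 60
Hours to minutes: 47 x 60 = 2820
Total: 2820 + 12 = 2832

2832


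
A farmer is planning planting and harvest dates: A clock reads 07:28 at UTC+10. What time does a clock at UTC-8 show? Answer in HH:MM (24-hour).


Local time: 07:28 at UTC+10 (offset 10h)
Target zone: UTC-8 (offset -8h)
Difference: -8 - (10) = -18 hours
Calculation: 7 + (-18) = -11
Wraparound: (-11) mod 24 = 13
Result: 13:28

13:28


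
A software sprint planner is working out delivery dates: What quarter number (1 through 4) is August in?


Month: August (month 8)
Q1: January-March (months 1-3)
Q2: April-June (months 4-6)
Q3: July-September (months 7-9)
Q4: October-December (months 10-12)
Month 8 falls in Q3

3


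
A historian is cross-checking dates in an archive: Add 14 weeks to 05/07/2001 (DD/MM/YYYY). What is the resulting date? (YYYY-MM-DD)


Start: 2001-07-05
Weeks to add: 14
Convert to days: 14 x 7 = 98 days
Add 98 days to 2001-07-05
Result: 2001-10-11

2001-10-11


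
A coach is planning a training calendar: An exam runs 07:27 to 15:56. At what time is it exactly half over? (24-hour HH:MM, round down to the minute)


Start time: 07:27 = 447 minutes from midnight
End time: 15:56 = 956 minutes from midnight
Sum: 447 + 956 = 1403
Midpoint: 1403 / 2 = 701 minutes
Convert: 701 / 60 = 11 hours, 41 minutes
Result: 11:41

11:41


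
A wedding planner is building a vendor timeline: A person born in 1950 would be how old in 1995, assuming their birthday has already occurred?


Birth year: 1950
Current year: 1995
Age = current year - birth year
Age = 1995 - 1950 = 45

45


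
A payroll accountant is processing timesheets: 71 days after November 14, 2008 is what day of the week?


Start: 2008-11-14 (Friday)
Step 1 - find target date: add 71 days
  2008-11-14 + 71 days = 2009-01-24
Step 2 - day of week:
  71 mod 7 = 1
  Friday + 1 days -> Saturday
Result: Saturday (2009-01-24)

Saturday


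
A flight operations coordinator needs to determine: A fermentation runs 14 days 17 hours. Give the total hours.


Days: 14
Extra hours: 17
Hours per day: 24
Days to hours: 14 x 24 = 336
Total: 336 + 17 = 353

353


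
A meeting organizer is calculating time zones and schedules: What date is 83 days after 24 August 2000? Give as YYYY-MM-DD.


Start: 2000-08-24
Adding 83 days
Days remaining in August: 7
After August: 76 days still to add
September 2000: 30 days, 46 remaining
October 2000: 31 days, 15 remaining
November 2000 has 30 days, need 15
Result: 2000-11-15

2000-11-15


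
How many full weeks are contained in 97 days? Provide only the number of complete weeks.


Total days: 97
Days per week: 7
Division: 97 / 7 = 13 remainder 6
Complete weeks: 13
Remaining days: 6

13


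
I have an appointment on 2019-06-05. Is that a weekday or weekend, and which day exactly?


Date: 2019-06-05
January 1, 2019 is a Tuesday
Day of year: 156
Offset from Jan 1: 155 days
155 mod 7 = 1
Result: Wednesday

Wednesday


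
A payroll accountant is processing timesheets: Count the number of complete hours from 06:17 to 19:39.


Start: 06:17
End: 19:39
Hour difference: 19 - 6 = 13 hours
Minute difference: 39 - 17 = 22 minutes
Total minutes: 802
Complete hours: 802 / 60 = 13 (remainder 22)

13


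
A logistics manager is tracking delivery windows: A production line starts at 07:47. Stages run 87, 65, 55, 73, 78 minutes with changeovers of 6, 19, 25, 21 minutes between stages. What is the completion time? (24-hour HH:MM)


Start: 07:47 = 467 min from midnight
  after task 1 (87 min): 09:14
  after break (6 min): 09:20
  after task 2 (65 min): 10:25
  after break (19 min): 10:44
  after task 3 (55 min): 11:39
  after break (25 min): 12:04
  after task 4 (73 min): 13:17
  after break (21 min): 13:38
  after task 5 (78 min): 14:56
Total elapsed: 429 minutes
End time: 14:56

14:56


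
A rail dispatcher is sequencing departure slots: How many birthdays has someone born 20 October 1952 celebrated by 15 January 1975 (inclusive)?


Birth: 1952-10-20
Reference: 1975-01-15
Year difference: 1975 - 1952 = 23
Has birthday (10-20) occurred by 01-15? No
Birthday not yet reached this year -> subtract 1
Age in full years: 22

22


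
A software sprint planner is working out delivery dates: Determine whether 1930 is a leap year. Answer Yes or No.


Year: 1930
Divisible by 4? 1930 / 4 = 482.5 -> No
Not divisible by 4, so NOT a leap year

No


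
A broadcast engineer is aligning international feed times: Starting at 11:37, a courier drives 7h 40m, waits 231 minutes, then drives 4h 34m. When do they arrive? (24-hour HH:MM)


Depart: 11:37
Leg 1: +460 min -> 19:17
Layover: +231 min -> 23:08
Leg 2: +274 min -> 03:42
Total travel: 965 minutes = 16h 5m
Arrival: 03:42

03:42


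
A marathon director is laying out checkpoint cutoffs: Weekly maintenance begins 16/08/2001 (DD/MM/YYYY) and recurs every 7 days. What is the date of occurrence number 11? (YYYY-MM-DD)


First occurrence: 2001-08-16 (occurrence 1)
Each occurrence is 7 days after the previous.
Occurrence 11 is 10 weeks after the first.
10 weeks = 70 days
2001-08-16 + 70 days = 2001-10-25

2001-10-25


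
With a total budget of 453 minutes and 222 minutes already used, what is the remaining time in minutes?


Total budget: 453 minutes
Time used: 222 minutes
Remaining: 453 - 222 = 231 minutes
Percent used: 49.0%
Percent remaining: 51.0%

231


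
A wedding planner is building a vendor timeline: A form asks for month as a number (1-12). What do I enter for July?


Calendar month order:
6. June
7. July <--
8. August
July is month number 7

7


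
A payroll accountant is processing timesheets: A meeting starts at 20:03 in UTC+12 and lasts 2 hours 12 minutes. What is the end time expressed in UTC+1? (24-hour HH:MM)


Start: 20:03 in UTC+12
Step 1 - add duration:
  minutes: 3 + 12 = 15
  hours: 20 + 2 + 0 = 22
  end in UTC+12: 22:15
Step 2 - convert UTC+12 -> UTC+1:
  offset difference: 1 - (12) = -11 hours
  22 + (-11) = 11 -> mod 24 = 11
Result: 11:15 in UTC+1

11:15


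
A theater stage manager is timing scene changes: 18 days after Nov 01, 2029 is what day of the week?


Start: 2029-11-01 (Thursday)
Step 1 - find target date: add 18 days
  2029-11-01 + 18 days = 2029-11-19
Step 2 - day of week:
  18 mod 7 = 4
  Thursday + 4 days -> Monday
Result: Monday (2029-11-19)

Monday


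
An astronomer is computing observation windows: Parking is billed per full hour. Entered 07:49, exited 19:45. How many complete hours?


Start: 07:49
End: 19:45
Hour difference: 19 - 7 = 12 hours
Minute difference: 45 - 49 = -4 minutes
Total minutes: 716
Complete hours: 716 / 60 = 11 (remainder 56)

11


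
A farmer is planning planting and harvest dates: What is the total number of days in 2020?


Year: 2020
Check leap year rules:
Divisible by 4? Yes
Divisible by 100? No
2020 is a leap year
Days: 366

366


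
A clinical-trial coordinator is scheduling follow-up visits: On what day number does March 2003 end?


Month: March
Year: 2003
March is a 31-day month
Total: 31 days

31


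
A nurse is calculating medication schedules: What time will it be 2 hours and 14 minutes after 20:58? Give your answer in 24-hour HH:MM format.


Start time: 20:58
Adding: 2 hours 14 minutes
Minutes: 58 + 14 = 72
Minute overflow: 72 >= 60, so carry 1 hour, minutes = 12
Hours: 20 + 2 + 1 = 23
Result: 23:12

23:12


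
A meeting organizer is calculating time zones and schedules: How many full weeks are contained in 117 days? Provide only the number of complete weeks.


Total days: 117
Days per week: 7
Division: 117 / 7 = 16 remainder 5
Complete weeks: 16
Remaining days: 5

16


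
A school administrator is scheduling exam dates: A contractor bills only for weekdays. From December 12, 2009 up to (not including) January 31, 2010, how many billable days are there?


Start: 2009-12-12 (Saturday)
End (exclusive): 2010-01-31 (Sunday)
Total calendar days: 50
Full weeks: 50 // 7 = 7 -> 35 weekdays
Remaining 1 days starting on Saturday:
  Sat(-) -> 0 weekdays
Total business days: 35 + 0 = 35

35


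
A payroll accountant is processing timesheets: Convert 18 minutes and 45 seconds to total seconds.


Minutes: 18
Extra seconds: 45
Seconds per minute: 60
Minutes to seconds: 18 x 60 = 1080
Total: 1080 + 45 = 1125

1125


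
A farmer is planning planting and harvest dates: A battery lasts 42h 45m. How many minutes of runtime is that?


Hours: 42
Extra minutes: 45
Minutes per hour: 60
Hours to minutes: 42 x 60 = 2520
Total: 2520 + 45 = 2565

2565


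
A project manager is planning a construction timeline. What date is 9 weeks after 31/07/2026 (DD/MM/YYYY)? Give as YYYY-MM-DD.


Start: 2026-07-31
Weeks to add: 9
Convert to days: 9 x 7 = 63 days
Add 63 days to 2026-07-31
Result: 2026-10-02

2026-10-02


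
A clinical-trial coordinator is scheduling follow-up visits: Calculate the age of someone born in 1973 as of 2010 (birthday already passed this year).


Birth year: 1973
Current year: 2010
Age = current year - birth year
Age = 2010 - 1973 = 37

37


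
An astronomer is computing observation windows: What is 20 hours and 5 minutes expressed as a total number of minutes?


Hours: 20
Minutes: 5
Convert hours to minutes: 20 x 60 = 1200
Add remaining minutes: 1200 + 5 = 1205

1205


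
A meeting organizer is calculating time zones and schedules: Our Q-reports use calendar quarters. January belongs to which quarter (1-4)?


Month: January (month 1)
Q1: January-March (months 1-3)
Q2: April-June (months 4-6)
Q3: July-September (months 7-9)
Q4: October-December (months 10-12)
Month 1 falls in Q1

1


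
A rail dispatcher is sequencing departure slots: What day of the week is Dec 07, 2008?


Date: 2008-12-07
January 1, 2008 is a Tuesday
Day of year: 342
Offset from Jan 1: 341 days
341 mod 7 = 5
Result: Sunday

Sunday


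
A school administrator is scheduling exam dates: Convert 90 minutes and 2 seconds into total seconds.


Minutes: 90
Seconds: 2
Convert minutes to seconds: 90 x 60 = 5400
Add remaining seconds: 5400 + 2 = 5402

5402


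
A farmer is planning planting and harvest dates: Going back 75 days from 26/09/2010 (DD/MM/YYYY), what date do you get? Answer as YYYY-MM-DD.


Start: 2010-09-26
Subtracting 75 days
Days already passed in September: 26
After going back through September: 49 more days to subtract
August 2010: 31 days, 18 remaining
July 2010 has 31 days, need 18
Result: 2010-07-13

2010-07-13


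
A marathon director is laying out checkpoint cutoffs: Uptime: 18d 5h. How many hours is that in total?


Days: 18
Extra hours: 5
Hours per day: 24
Days to hours: 18 x 24 = 432
Total: 432 + 5 = 437

437


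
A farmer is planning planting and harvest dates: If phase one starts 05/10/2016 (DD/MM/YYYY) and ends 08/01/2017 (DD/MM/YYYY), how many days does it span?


Start date: 2016-10-05
End date: 2017-01-08
Oct 2016: +27 days
Nov 2016: +30 days
Dec 2016: +31 days
Jan 2017: +7 days
Total: 95 days

95


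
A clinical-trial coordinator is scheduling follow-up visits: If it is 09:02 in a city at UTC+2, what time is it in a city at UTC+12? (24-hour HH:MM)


Local time: 09:02 at UTC+2 (offset 2h)
Target zone: UTC+12 (offset 12h)
Difference: 12 - (2) = 10 hours
Calculation: 9 + (10) = 19
Result: 19:02

19:02


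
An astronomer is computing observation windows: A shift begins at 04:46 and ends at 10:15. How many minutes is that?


Start time: 04:46 = 286 minutes from midnight
End time: 10:15 = 615 minutes from midnight
Difference: 615 - 286 = 329 minutes
That is 5 hours and 29 minutes

329


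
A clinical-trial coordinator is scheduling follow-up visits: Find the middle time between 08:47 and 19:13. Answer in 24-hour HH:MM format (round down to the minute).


Start time: 08:47 = 527 minutes from midnight
End time: 19:13 = 1153 minutes from midnight
Sum: 527 + 1153 = 1680
Midpoint: 1680 / 2 = 840 minutes
Convert: 840 / 60 = 14 hours, 0 minutes
Result: 14:00

14:00


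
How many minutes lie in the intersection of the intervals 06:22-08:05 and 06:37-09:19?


Interval A: [382, 485] minutes from midnight
Interval B: [397, 559] minutes from midnight
Overlap start = max(382, 397) = 397
Overlap end = min(485, 559) = 485
Overlap = 485 - 397 = 88 minutes

88


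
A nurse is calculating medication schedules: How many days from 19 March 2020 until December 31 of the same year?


Start: March 19, 2020
End: December 31, 2020
Days left in March: 12
April: 30
May: 31
June: 30
July: 31
... plus remaining months
Sum of remaining months: 275
Total: 12 + 275 = 287

287


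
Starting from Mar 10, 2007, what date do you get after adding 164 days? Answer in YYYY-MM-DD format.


Start: 2007-03-10
Adding 164 days
Days remaining in March: 21
After March: 143 days still to add
April 2007: 30 days, 113 remaining
May 2007: 31 days, 82 remaining
June 2007: 30 days, 52 remaining
July 2007: 31 days, 21 remaining
Result: 2007-08-21

2007-08-21


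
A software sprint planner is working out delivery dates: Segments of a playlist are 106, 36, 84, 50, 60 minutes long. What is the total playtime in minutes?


Durations: 106, 36, 84, 50, 60
Running sum: 106
+ 36 = 142
+ 84 = 226
+ 50 = 276
+ 60 = 336
Total duration: 336 minutes
That is 5 hours and 36 minutes

336


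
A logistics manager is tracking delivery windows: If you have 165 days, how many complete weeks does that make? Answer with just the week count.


Total days: 165
Days per week: 7
Division: 165 / 7 = 23 remainder 4
Complete weeks: 23
Remaining days: 4

23


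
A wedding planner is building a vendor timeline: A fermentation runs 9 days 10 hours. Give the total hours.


Days: 9
Extra hours: 10
Hours per day: 24
Days to hours: 9 x 24 = 216
Total: 216 + 10 = 226

226


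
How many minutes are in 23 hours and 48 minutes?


Hours: 23
Minutes: 48
Convert hours to minutes: 23 x 60 = 1380
Add remaining minutes: 1380 + 48 = 1428

1428


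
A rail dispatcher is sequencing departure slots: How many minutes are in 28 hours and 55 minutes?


Hours: 28
Extra minutes: 55
Minutes per hour: 60
Hours to minutes: 28 x 60 = 1680
Total: 1680 + 55 = 1735

1735


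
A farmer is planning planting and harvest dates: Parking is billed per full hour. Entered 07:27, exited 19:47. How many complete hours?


Start: 07:27
End: 19:47
Hour difference: 19 - 7 = 12 hours
Minute difference: 47 - 27 = 20 minutes
Total minutes: 740
Complete hours: 740 / 60 = 12 (remainder 20)

12


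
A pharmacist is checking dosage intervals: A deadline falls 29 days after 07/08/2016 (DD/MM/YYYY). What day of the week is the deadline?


Start: 2016-08-07 (Sunday)
Step 1 - find target date: add 29 days
  2016-08-07 + 29 days = 2016-09-05
Step 2 - day of week:
  29 mod 7 = 1
  Sunday + 1 days -> Monday
Result: Monday (2016-09-05)

Monday


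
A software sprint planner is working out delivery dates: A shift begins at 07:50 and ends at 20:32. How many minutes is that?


Start time: 07:50 = 470 minutes from midnight
End time: 20:32 = 1232 minutes from midnight
Difference: 1232 - 470 = 762 minutes
That is 12 hours and 42 minutes

762


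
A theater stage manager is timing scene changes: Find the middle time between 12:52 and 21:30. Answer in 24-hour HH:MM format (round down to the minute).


Start time: 12:52 = 772 minutes from midnight
End time: 21:30 = 1290 minutes from midnight
Sum: 772 + 1290 = 2062
Midpoint: 2062 / 2 = 1031 minutes
Convert: 1031 / 60 = 17 hours, 11 minutes
Result: 17:11

17:11


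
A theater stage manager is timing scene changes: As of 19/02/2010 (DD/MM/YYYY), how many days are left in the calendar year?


Start: February 19, 2010
End: December 31, 2010
Days left in February: 9
March: 31
April: 30
May: 31
June: 30
... plus remaining months
Sum of remaining months: 306
Total: 9 + 306 = 315

315


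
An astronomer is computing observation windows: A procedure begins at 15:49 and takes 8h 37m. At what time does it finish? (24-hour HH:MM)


Start time: 15:49
Adding: 8 hours 37 minutes
Minutes: 49 + 37 = 86
Minute overflow: 86 >= 60, so carry 1 hour, minutes = 26
Hours: 15 + 8 + 1 = 24
Hour wraparound: 24 mod 24 = 0
Result: 00:26

00:26


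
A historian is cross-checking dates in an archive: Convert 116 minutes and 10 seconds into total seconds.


Minutes: 116
Seconds: 10
Convert minutes to seconds: 116 x 60 = 6960
Add remaining seconds: 6960 + 10 = 6970

6970


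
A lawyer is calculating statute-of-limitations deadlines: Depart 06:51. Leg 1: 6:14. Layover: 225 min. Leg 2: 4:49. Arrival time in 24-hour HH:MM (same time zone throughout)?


Depart: 06:51
Leg 1: +374 min -> 13:05
Layover: +225 min -> 16:50
Leg 2: +289 min -> 21:39
Total travel: 888 minutes = 14h 48m
Arrival: 21:39

21:39


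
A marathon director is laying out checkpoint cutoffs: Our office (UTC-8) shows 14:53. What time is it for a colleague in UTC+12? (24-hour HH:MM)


Local time: 14:53 at UTC-8 (offset -8h)
Target zone: UTC+12 (offset 12h)
Difference: 12 - (-8) = 20 hours
Calculation: 14 + (20) = 34
Wraparound: (34) mod 24 = 10
Result: 10:53

10:53


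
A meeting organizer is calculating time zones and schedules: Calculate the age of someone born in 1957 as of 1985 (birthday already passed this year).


Birth year: 1957
Current year: 1985
Age = current year - birth year
Age = 1985 - 1957 = 28

28


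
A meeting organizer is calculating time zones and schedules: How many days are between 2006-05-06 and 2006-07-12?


Start date: 2006-05-06
End date: 2006-07-12
May 2006: +26 days
Jun 2006: +30 days
Jul 2006: +11 days
Total: 67 days

67


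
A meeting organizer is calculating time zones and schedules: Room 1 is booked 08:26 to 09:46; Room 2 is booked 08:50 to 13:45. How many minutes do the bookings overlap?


Interval A: [506, 586] minutes from midnight
Interval B: [530, 825] minutes from midnight
Overlap start = max(506, 530) = 530
Overlap end = min(586, 825) = 586
Overlap = 586 - 530 = 56 minutes

56


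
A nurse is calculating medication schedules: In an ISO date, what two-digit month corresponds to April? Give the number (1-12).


Calendar month order:
3. March
4. April <--
5. May
April is month number 4

4


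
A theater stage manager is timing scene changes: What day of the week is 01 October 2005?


Date: 2005-10-01
January 1, 2005 is a Saturday
Day of year: 274
Offset from Jan 1: 273 days
273 mod 7 = 0
Result: Saturday

Saturday


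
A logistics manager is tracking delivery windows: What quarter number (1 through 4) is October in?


Month: October (month 10)
Q1: January-March (months 1-3)
Q2: April-June (months 4-6)
Q3: July-September (months 7-9)
Q4: October-December (months 10-12)
Month 10 falls in Q4

4


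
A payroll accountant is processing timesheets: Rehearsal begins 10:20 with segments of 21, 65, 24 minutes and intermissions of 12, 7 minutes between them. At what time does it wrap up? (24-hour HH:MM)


Start: 10:20 = 620 min from midnight
  after task 1 (21 min): 10:41
  after break (12 min): 10:53
  after task 2 (65 min): 11:58
  after break (7 min): 12:05
  after task 3 (24 min): 12:29
Total elapsed: 129 minutes
End time: 12:29

12:29


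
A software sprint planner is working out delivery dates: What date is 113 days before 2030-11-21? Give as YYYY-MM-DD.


Start: 2030-11-21
Subtracting 113 days
Days already passed in November: 21
After going back through November: 92 more days to subtract
October 2030: 31 days, 61 remaining
September 2030: 30 days, 31 remaining
August 2030 has 31 days, need 31
Result: 2030-07-31

2030-07-31


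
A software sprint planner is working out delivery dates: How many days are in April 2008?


Month: April
Year: 2008
April is a 30-day month
Total: 30 days

30


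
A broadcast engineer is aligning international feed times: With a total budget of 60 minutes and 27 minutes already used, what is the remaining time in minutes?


Total budget: 60 minutes
Time used: 27 minutes
Remaining: 60 - 27 = 33 minutes
Percent used: 45.0%
Percent remaining: 55.0%

33


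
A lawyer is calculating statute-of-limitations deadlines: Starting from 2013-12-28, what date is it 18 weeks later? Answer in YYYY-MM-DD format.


Start: 2013-12-28
Weeks to add: 18
Convert to days: 18 x 7 = 126 days
Add 126 days to 2013-12-28
Result: 2014-05-03

2014-05-03
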